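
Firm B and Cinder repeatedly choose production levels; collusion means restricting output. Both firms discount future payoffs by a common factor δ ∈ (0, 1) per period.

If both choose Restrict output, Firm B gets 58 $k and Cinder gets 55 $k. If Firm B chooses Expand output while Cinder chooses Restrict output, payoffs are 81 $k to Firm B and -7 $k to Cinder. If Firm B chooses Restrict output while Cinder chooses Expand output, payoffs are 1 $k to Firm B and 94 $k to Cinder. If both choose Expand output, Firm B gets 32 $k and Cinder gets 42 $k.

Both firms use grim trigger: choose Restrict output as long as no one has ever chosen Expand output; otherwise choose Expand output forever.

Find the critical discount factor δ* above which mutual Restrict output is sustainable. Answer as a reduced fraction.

3/4

For Firm B: deviation gain 81−58 = 23, per-period punishment loss 58−32 = 26. IC gives δ ≥ 23/49.
For Cinder: gain 39, loss 13 per period, so δ ≥ 39/52 = 3/4.
The tighter constraint is Cinder's, so cooperation needs δ ≥ 3/4.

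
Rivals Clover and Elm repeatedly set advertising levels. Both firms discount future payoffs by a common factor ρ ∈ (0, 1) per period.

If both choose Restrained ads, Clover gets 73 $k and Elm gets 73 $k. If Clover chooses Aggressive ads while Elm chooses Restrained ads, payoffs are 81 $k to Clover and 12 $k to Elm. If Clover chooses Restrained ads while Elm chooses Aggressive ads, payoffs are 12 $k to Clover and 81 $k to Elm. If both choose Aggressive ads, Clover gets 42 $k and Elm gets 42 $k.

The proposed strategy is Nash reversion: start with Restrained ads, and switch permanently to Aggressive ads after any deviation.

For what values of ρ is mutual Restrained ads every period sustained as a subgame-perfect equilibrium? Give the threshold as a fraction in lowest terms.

Under grim trigger the critical discount factor is (T−C)/(T−P) with T = 81, C = 73, P = 42.
ρ* = (81−73)/(81−42) = 8/39.

8/39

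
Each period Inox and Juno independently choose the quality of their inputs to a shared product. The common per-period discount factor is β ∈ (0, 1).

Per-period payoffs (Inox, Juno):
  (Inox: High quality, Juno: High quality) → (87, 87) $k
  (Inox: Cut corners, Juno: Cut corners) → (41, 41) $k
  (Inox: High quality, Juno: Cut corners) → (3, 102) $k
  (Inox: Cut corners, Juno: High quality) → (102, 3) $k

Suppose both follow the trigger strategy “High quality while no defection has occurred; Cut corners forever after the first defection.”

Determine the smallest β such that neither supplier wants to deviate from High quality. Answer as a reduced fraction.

87/(1−β) ≥ 102 + 41β/(1−β)
87 ≥ 102 − 61β
β ≥ 15/61.

15/61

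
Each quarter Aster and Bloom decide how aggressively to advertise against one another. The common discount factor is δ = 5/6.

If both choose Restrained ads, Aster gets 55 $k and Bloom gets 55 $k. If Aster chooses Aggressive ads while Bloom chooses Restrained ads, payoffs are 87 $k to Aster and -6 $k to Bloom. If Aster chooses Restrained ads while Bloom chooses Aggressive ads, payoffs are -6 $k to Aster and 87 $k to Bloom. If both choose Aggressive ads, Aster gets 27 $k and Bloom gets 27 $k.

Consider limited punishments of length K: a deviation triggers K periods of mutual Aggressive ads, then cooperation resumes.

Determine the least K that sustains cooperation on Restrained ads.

IC: δ(1−δ^K)/(1−δ) ≥ (87−55)/(55−27) = 8/7.
With δ = 5/6: need 1 − δ^K ≥ 8/7·(1−5/6)/(5/6), i.e. δ^K ≤ 0.7714.
Since (5/6)^1 = 0.8333 and (5/6)^2 = 0.6944, the smallest such K is 2.

2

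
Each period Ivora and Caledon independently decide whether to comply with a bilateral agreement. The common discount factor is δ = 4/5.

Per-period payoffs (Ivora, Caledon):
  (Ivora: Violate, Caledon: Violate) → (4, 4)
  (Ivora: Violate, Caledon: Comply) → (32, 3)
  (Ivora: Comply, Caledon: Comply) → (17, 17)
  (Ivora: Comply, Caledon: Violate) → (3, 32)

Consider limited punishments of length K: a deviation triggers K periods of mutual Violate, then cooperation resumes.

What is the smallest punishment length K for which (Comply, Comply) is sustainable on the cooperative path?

Need Σ_{k=1}^{K} δ^k ≥ (32−17)/(17−4) = 1.1538 at δ = 4/5.
At K = 1 the sum is 0.8000 < 1.1538; at K = 2 it is 1.4400 ≥ 1.1538.
So the minimum punishment length is K = 2.

2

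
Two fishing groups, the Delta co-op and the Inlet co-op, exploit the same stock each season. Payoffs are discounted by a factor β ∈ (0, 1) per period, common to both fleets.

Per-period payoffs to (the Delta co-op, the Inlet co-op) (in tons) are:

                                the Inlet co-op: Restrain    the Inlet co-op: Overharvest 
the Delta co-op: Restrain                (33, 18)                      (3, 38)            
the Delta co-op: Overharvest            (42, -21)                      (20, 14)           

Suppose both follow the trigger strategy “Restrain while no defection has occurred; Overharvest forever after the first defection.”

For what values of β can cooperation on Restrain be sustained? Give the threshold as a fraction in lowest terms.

5/6

the Delta co-op's threshold: (42−33)/(42−20) = 9/22.
the Inlet co-op's threshold: (38−18)/(38−14) = 5/6.
9/22 < 5/6, so the Inlet co-op binds and β* = 5/6.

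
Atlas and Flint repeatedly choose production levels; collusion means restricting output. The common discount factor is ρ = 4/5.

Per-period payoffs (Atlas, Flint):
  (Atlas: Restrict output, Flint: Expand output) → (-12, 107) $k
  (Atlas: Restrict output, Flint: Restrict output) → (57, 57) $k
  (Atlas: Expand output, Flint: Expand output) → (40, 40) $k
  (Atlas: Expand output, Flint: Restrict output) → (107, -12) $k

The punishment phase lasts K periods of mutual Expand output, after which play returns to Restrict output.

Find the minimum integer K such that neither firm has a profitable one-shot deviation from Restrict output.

6

Need Σ_{k=1}^{K} ρ^k ≥ (107−57)/(57−40) = 2.9412 at ρ = 4/5.
At K = 5 the sum is 2.6893 < 2.9412; at K = 6 it is 2.9514 ≥ 2.9412.
So the minimum punishment length is K = 6.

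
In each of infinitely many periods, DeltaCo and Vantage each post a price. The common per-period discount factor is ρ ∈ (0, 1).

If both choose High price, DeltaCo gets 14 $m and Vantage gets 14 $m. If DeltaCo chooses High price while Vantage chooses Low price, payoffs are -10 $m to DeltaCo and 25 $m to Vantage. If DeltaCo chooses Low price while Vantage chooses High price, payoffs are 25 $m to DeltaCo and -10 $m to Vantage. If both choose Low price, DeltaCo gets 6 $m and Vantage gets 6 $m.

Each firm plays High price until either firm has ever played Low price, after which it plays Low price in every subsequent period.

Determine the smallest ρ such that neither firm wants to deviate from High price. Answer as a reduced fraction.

14/(1−ρ) ≥ 25 + 6ρ/(1−ρ)
14 ≥ 25 − 19ρ
ρ ≥ 11/19.

11/19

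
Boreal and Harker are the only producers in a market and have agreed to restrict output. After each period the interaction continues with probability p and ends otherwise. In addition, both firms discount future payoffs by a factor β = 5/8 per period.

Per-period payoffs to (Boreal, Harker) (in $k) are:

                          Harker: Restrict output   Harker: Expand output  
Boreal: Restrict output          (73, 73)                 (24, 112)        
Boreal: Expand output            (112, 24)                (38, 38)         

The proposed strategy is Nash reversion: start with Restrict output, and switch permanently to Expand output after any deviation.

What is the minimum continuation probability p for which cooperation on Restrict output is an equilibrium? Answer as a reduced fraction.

Expected continuation weight on next period's payoff is β·p = 5/8·p, which plays the role of the discount factor.
Cooperation requires 5/8·p ≥ (112−73)/(112−38) = 39/74, hence p ≥ 156/185.

156/185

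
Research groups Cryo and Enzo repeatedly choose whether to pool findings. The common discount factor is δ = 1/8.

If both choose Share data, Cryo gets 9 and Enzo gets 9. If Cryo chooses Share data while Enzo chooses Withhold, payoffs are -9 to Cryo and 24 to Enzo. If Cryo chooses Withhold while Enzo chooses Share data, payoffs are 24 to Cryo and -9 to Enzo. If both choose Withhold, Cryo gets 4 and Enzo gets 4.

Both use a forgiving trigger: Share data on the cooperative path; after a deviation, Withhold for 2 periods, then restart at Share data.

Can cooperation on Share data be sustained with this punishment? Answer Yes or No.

No

A one-shot deviation gives 24 now, then 4 for 2 periods, then back to 9.
Gain from deviating: (24−9) today; loss: (9−4) in each of the next 2 periods.
No-deviation condition: (9−4)(δ+…+δ^2) ≥ 24−9, i.e. δ+…+δ^2 ≥ 3.
At δ = 1/8: δ+…+δ^2 = 0.1406 < 3.0000.
So cooperation is not sustainable.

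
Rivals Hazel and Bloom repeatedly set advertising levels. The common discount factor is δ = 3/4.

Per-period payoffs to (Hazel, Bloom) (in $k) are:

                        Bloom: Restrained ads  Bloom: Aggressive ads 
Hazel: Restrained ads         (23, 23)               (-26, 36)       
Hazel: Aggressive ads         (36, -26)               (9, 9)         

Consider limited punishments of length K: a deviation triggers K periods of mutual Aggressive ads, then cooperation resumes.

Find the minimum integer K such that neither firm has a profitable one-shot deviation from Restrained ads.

2

Need Σ_{k=1}^{K} δ^k ≥ (36−23)/(23−9) = 0.9286 at δ = 3/4.
At K = 1 the sum is 0.7500 < 0.9286; at K = 2 it is 1.3125 ≥ 0.9286.
So the minimum punishment length is K = 2.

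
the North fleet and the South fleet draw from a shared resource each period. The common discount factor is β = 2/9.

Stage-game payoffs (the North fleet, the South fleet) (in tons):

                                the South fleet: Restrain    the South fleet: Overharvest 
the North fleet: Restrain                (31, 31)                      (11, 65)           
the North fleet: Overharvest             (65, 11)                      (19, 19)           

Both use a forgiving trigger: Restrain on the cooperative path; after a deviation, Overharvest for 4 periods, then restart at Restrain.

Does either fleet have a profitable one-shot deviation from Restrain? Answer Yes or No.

Yes

Comparing payoff streams over the 5 periods until play realigns: cooperate → 31(1+β+…+β^4); deviate → 65 + 19(β+…+β^4).
Cooperation is sustained iff (31−19)(β+…+β^4) ≥ 65−31.
β+…+β^4 = 2/9·(1−(2/9)^4)/(1−2/9) = 0.2850, and (65−31)/(31−19) = 2.8333.
0.2850 < 2.8333, so cooperation is not sustainable.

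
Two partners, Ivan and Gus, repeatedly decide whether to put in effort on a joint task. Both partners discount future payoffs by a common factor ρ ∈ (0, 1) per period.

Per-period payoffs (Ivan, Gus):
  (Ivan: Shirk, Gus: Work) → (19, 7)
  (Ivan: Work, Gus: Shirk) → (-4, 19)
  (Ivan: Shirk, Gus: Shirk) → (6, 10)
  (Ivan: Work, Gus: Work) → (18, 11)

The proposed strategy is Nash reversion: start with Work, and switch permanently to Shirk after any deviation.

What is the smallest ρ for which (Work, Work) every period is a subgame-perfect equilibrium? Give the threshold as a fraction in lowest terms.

8/9

Ivan's threshold: (19−18)/(19−6) = 1/13.
Gus's threshold: (19−11)/(19−10) = 8/9.
1/13 < 8/9, so Gus binds and ρ* = 8/9.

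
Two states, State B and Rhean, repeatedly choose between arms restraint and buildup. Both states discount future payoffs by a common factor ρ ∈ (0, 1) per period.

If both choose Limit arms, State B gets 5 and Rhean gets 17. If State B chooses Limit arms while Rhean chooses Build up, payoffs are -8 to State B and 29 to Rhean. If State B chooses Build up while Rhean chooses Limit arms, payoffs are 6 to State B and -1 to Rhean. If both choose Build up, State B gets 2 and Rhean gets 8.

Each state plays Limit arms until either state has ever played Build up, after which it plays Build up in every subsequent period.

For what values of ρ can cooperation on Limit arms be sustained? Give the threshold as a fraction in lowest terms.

4/7

State B: cooperation gives 5 each period; deviation gives 6 once then 2 forever.
  5/(1−ρ) ≥ 6 + 2ρ/(1−ρ) ⇒ ρ ≥ 1/4.
Rhean: cooperation gives 17 each period; deviation gives 29 once then 8 forever.
  ρ ≥ 12/21 = 4/7.
Both must hold, so the binding constraint is Rhean's: ρ ≥ 4/7.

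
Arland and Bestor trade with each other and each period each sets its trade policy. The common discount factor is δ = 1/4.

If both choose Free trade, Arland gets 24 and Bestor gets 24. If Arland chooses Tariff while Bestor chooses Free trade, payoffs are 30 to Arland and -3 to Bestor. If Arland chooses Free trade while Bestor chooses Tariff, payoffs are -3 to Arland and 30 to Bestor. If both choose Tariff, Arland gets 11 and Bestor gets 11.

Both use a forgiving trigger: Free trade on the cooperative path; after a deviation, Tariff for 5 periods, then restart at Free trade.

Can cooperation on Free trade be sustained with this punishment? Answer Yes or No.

A one-shot deviation gives 30 now, then 11 for 5 periods, then back to 24.
Gain from deviating: (30−24) today; loss: (24−11) in each of the next 5 periods.
No-deviation condition: (24−11)(δ+…+δ^5) ≥ 30−24, i.e. δ+…+δ^5 ≥ 6/13.
At δ = 1/4: δ+…+δ^5 = 0.3330 < 0.4615.
So cooperation is not sustainable.

No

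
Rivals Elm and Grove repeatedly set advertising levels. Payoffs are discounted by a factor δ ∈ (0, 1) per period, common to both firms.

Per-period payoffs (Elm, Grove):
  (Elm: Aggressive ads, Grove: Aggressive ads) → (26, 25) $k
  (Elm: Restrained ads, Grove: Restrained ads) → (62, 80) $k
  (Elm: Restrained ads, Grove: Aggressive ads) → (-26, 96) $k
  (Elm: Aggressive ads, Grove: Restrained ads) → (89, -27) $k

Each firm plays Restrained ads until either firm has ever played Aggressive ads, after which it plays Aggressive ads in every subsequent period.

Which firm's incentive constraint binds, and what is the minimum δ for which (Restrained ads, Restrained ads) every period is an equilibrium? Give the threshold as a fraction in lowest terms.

Elm; δ ≥ 3/7

Elm: cooperation gives 62 each period; deviation gives 89 once then 26 forever.
  62/(1−δ) ≥ 89 + 26δ/(1−δ) ⇒ δ ≥ 27/63 = 3/7.
Grove: cooperation gives 80 each period; deviation gives 96 once then 25 forever.
  δ ≥ 16/71.
Both must hold, so the binding constraint is Elm's: δ ≥ 3/7.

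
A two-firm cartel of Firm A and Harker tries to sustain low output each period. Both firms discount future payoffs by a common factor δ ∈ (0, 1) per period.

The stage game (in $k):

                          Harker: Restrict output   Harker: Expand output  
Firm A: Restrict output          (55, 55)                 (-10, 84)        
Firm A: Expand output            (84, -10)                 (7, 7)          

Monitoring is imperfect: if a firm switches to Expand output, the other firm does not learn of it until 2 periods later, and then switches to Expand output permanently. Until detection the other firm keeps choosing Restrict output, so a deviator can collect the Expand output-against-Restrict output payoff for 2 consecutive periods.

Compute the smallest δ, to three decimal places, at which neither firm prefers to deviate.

0.614

The best deviation is to choose Expand output for all 2 undetected periods, earning 84 each, then 7 forever once detected.
Deviation value: 84(1−δ^2)/(1−δ) + 7δ^2/(1−δ); cooperation value: 55/(1−δ).
IC: 55 ≥ 84(1−δ^2) + 7δ^2 = 84 − 77δ^2.
So δ^2 ≥ 29/77, giving δ ≥ (29/77)^(1/2) ≈ 0.614.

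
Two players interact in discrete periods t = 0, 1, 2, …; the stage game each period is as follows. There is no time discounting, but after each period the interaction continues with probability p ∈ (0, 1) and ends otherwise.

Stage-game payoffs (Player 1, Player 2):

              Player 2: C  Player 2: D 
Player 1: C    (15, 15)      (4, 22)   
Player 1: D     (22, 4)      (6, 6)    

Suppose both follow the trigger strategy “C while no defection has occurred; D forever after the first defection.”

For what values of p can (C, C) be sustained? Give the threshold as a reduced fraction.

With no time discounting, the continuation probability p plays the role of the discount factor.
Grim-trigger IC: 15/(1−p) ≥ 22 + 6p/(1−p) ⇒ p ≥ (22−15)/(22−6) = 7/16.

7/16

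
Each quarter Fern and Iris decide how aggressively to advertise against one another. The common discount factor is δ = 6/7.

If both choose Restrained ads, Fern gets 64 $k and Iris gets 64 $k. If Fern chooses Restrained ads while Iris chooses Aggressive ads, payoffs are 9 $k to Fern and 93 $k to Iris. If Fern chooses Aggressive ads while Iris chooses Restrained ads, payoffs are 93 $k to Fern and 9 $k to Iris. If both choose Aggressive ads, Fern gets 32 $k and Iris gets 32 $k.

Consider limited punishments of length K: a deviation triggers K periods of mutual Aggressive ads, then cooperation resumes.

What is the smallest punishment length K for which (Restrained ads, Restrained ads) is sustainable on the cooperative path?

2

No profitable deviation requires (64−32)(δ+…+δ^K) ≥ 93−64, i.e. δ+…+δ^K ≥ 29/32 ≈ 0.9062.
With δ = 6/7, the partial sums are K=1: 0.8571, K=2: 1.5918.
K = 2 is the first length at which the sum reaches 0.9062.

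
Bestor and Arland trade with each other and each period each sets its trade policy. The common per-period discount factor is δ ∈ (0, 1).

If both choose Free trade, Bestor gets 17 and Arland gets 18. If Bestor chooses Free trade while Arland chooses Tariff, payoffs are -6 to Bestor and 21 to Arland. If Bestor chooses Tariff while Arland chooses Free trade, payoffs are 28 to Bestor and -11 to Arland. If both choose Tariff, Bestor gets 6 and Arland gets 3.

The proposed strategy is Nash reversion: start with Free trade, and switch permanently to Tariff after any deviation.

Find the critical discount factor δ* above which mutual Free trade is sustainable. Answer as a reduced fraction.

1/2

Bestor: cooperation gives 17 each period; deviation gives 28 once then 6 forever.
  17/(1−δ) ≥ 28 + 6δ/(1−δ) ⇒ δ ≥ 11/22 = 1/2.
Arland: cooperation gives 18 each period; deviation gives 21 once then 3 forever.
  δ ≥ 3/18 = 1/6.
Both must hold, so the binding constraint is Bestor's: δ ≥ 1/2.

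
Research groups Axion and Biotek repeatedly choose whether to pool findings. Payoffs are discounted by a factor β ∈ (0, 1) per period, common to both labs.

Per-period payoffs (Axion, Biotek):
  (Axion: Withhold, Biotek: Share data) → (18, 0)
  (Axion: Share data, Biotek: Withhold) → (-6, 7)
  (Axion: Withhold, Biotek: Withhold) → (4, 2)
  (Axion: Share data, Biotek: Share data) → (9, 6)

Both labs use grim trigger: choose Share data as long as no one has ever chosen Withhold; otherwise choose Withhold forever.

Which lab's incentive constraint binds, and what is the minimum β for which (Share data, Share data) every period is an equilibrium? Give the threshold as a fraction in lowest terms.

Axion; β ≥ 9/14

Axion's threshold: (18−9)/(18−4) = 9/14.
Biotek's threshold: (7−6)/(7−2) = 1/5.
9/14 > 1/5, so Axion binds and β* = 9/14.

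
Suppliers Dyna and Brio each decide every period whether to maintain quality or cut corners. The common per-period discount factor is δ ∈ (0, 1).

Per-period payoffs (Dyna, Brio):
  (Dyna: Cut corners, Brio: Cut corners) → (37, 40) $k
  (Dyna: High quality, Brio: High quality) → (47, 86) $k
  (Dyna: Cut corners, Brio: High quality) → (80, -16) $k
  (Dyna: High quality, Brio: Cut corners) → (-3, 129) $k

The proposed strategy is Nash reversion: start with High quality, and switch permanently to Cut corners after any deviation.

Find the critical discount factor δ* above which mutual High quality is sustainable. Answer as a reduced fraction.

Dyna: cooperation gives 47 each period; deviation gives 80 once then 37 forever.
  47/(1−δ) ≥ 80 + 37δ/(1−δ) ⇒ δ ≥ 33/43.
Brio: cooperation gives 86 each period; deviation gives 129 once then 40 forever.
  δ ≥ 43/89.
Both must hold, so the binding constraint is Dyna's: δ ≥ 33/43.

33/43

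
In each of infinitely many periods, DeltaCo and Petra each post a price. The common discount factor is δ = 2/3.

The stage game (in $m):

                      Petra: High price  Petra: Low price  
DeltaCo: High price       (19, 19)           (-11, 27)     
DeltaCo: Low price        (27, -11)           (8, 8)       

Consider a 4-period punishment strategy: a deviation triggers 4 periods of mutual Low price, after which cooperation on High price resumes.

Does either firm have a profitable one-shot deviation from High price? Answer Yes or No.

No

A one-shot deviation gives 27 now, then 8 for 4 periods, then back to 19.
Gain from deviating: (27−19) today; loss: (19−8) in each of the next 4 periods.
No-deviation condition: (19−8)(δ+…+δ^4) ≥ 27−19, i.e. δ+…+δ^4 ≥ 8/11.
At δ = 2/3: δ+…+δ^4 = 1.6049 ≥ 0.7273.
So cooperation is sustainable.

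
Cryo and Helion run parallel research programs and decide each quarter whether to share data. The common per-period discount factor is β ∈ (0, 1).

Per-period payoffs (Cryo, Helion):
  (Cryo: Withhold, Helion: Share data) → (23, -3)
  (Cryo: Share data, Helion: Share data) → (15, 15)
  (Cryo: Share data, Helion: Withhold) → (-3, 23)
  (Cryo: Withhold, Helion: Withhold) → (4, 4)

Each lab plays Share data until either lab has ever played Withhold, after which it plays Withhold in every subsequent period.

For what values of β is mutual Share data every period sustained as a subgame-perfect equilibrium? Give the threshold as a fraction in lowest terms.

8/19

Under grim trigger the critical discount factor is (T−C)/(T−P) with T = 23, C = 15, P = 4.
β* = (23−15)/(23−4) = 8/19.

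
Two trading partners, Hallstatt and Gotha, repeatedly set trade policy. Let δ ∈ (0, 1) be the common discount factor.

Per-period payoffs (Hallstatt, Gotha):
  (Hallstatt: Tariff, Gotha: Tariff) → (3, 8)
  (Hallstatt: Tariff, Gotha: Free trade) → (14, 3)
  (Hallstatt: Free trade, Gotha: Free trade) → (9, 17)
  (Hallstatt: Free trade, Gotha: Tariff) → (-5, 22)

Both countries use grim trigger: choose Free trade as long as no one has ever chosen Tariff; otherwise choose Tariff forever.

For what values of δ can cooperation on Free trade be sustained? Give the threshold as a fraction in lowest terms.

5/11

For Hallstatt: deviation gain 14−9 = 5, per-period punishment loss 9−3 = 6. IC gives δ ≥ 5/11.
For Gotha: gain 5, loss 9 per period, so δ ≥ 5/14.
The tighter constraint is Hallstatt's, so cooperation needs δ ≥ 5/11.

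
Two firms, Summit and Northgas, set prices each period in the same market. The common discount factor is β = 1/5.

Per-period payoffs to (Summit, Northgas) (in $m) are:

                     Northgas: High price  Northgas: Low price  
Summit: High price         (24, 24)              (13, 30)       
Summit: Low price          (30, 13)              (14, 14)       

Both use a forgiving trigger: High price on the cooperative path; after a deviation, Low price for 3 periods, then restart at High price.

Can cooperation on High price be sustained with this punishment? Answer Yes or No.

A one-shot deviation gives 30 now, then 14 for 3 periods, then back to 24.
Gain from deviating: (30−24) today; loss: (24−14) in each of the next 3 periods.
No-deviation condition: (24−14)(β+…+β^3) ≥ 30−24, i.e. β+…+β^3 ≥ 3/5.
At β = 1/5: β+…+β^3 = 0.2480 < 0.6000.
So cooperation is not sustainable.

No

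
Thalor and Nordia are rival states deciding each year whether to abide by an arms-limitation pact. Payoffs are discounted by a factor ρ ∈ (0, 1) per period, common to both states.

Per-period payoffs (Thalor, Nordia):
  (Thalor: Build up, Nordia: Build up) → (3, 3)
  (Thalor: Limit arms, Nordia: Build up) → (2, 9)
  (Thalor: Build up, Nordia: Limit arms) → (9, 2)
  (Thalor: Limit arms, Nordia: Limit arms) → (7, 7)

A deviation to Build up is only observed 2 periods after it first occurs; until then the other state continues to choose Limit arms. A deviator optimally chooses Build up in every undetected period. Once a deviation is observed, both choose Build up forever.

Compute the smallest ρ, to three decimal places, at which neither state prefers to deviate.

The best deviation is to choose Build up for all 2 undetected periods, earning 9 each, then 3 forever once detected.
Deviation value: 9(1−ρ^2)/(1−ρ) + 3ρ^2/(1−ρ); cooperation value: 7/(1−ρ).
IC: 7 ≥ 9(1−ρ^2) + 3ρ^2 = 9 − 6ρ^2.
So ρ^2 ≥ 2/6 = 1/3, giving ρ ≥ (1/3)^(1/2) ≈ 0.577.

0.577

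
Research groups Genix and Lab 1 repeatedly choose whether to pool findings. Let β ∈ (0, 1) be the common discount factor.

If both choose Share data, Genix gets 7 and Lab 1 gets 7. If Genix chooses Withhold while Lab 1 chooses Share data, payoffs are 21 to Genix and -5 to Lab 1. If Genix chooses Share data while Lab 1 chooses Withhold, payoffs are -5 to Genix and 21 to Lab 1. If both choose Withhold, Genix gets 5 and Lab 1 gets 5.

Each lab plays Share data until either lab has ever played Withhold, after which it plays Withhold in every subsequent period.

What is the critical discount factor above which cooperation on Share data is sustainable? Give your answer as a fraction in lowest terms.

Under grim trigger the critical discount factor is (T−C)/(T−P) with T = 21, C = 7, P = 5.
β* = (21−7)/(21−5) = 14/16 = 7/8.

7/8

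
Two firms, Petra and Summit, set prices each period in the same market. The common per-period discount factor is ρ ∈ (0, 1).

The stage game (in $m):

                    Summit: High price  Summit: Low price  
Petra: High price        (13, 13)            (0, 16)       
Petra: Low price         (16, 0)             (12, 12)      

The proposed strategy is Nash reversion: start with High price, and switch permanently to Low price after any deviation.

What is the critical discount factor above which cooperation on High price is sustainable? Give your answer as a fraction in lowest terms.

13/(1−ρ) ≥ 16 + 12ρ/(1−ρ)
13 ≥ 16 − 4ρ
ρ ≥ 3/4.

3/4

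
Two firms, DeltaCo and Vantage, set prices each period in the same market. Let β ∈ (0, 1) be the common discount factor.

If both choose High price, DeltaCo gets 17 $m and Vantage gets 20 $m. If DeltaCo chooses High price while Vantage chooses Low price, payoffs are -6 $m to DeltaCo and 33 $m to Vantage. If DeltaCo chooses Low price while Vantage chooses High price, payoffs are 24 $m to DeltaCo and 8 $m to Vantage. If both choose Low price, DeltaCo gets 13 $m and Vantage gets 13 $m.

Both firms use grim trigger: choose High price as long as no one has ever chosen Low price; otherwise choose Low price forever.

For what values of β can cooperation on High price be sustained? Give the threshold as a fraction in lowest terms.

13/20

DeltaCo: cooperation gives 17 each period; deviation gives 24 once then 13 forever.
  17/(1−β) ≥ 24 + 13β/(1−β) ⇒ β ≥ 7/11.
Vantage: cooperation gives 20 each period; deviation gives 33 once then 13 forever.
  β ≥ 13/20.
Both must hold, so the binding constraint is Vantage's: β ≥ 13/20.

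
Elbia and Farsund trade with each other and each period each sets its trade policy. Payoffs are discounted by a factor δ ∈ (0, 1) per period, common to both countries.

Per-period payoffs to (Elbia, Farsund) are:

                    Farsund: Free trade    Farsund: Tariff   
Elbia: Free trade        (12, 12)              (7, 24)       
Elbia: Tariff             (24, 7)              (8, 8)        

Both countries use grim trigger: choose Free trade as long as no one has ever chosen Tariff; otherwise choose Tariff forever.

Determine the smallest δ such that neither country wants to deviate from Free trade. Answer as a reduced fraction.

Cooperation forever yields 12 each period: 12/(1−δ).
Deviating yields 24 once, then 8 forever: 24 + 8δ/(1−δ).
No profitable deviation requires 12/(1−δ) ≥ 24 + 8δ/(1−δ).
Multiplying by (1−δ): 12 ≥ 24(1−δ) + 8δ = 24 − 16δ.
So 16δ ≥ 12, i.e. δ ≥ 12/16 = 3/4.

3/4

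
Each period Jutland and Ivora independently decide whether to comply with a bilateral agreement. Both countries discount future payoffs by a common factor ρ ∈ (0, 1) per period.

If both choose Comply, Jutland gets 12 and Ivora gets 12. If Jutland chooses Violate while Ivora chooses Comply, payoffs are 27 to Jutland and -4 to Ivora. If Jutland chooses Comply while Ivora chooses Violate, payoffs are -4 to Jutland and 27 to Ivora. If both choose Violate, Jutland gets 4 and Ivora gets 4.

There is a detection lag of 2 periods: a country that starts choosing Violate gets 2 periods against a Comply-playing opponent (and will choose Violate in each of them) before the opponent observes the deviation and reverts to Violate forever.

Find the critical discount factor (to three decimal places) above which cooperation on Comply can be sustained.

A deviator earns 27 for 2 periods, then 4 forever; cooperating earns 12 forever. Multiplying the IC by (1−ρ):
12 ≥ 27(1−ρ^2) + 4ρ^2, so 23·ρ^2 ≥ 15 and ρ^2 ≥ 15/23.
ρ ≥ (15/23)^(1/2) ≈ 0.808.

0.808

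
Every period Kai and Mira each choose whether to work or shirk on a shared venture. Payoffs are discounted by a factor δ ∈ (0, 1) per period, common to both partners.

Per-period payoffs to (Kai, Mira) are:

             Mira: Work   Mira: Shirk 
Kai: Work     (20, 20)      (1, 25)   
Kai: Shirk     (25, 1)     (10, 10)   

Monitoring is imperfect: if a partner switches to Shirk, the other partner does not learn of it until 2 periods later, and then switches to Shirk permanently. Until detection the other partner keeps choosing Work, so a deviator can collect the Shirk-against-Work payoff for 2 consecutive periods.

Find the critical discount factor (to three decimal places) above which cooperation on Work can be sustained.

0.577

A deviator earns 25 for 2 periods, then 10 forever; cooperating earns 20 forever. Multiplying the IC by (1−δ):
20 ≥ 25(1−δ^2) + 10δ^2, so 15·δ^2 ≥ 5 and δ^2 ≥ 1/3.
δ ≥ (1/3)^(1/2) ≈ 0.577.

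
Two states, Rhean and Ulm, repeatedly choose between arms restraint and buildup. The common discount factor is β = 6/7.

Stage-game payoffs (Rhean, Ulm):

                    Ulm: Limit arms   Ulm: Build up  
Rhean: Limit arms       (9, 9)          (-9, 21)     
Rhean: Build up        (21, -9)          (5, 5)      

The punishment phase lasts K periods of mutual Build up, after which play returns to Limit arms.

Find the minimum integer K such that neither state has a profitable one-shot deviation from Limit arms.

No profitable deviation requires (9−5)(β+…+β^K) ≥ 21−9, i.e. β+…+β^K ≥ 3 ≈ 3.0000.
With β = 6/7, the partial sums are K=1: 0.8571, K=2: 1.5918, K=3: 2.2216, K=4: 2.7613, K=5: 3.2240.
K = 5 is the first length at which the sum reaches 3.0000.

5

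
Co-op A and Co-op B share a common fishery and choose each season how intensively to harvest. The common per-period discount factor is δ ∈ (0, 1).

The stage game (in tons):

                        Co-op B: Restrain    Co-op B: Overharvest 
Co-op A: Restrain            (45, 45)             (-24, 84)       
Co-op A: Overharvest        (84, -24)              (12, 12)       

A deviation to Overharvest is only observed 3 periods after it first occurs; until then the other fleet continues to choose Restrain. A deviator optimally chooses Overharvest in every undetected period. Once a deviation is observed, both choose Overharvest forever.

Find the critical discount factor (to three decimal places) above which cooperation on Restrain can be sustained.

Deviating for the 3 undetected periods gains 84−45 = 39 per period over cooperation, then loses 45−12 = 33 per period forever once punishment starts.
Gain: 39(1 + δ + … + δ^2); loss: 33·δ^3/(1−δ).
No profitable deviation ⇔ 39(1−δ^3) ≤ 33·δ^3, i.e. δ^3 ≥ 39/(39+33) = 13/24.
Hence δ ≥ (13/24)^(1/3) ≈ 0.815.

0.815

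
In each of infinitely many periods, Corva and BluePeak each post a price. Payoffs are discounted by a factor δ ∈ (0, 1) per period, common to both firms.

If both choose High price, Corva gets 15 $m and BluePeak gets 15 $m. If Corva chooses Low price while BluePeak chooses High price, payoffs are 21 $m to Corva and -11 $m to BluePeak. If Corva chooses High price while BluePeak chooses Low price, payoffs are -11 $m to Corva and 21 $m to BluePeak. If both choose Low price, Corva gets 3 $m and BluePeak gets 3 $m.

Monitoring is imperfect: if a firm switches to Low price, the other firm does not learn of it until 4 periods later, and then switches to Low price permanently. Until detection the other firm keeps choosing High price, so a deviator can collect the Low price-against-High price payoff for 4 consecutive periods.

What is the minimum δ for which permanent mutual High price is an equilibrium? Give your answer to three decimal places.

0.760

A deviator earns 21 for 4 periods, then 3 forever; cooperating earns 15 forever. Multiplying the IC by (1−δ):
15 ≥ 21(1−δ^4) + 3δ^4, so 18·δ^4 ≥ 6 and δ^4 ≥ 1/3.
δ ≥ (1/3)^(1/4) ≈ 0.760.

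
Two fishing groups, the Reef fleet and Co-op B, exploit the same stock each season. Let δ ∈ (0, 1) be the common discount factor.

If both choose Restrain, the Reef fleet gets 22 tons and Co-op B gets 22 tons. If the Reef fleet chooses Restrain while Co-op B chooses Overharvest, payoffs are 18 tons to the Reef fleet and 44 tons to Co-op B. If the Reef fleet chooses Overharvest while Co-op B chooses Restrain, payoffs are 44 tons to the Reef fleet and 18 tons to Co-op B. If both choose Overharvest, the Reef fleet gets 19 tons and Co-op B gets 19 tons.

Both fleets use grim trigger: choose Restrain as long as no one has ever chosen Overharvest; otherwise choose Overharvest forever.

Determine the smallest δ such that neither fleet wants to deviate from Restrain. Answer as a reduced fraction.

22/(1−δ) ≥ 44 + 19δ/(1−δ)
22 ≥ 44 − 25δ
δ ≥ 22/25.

22/25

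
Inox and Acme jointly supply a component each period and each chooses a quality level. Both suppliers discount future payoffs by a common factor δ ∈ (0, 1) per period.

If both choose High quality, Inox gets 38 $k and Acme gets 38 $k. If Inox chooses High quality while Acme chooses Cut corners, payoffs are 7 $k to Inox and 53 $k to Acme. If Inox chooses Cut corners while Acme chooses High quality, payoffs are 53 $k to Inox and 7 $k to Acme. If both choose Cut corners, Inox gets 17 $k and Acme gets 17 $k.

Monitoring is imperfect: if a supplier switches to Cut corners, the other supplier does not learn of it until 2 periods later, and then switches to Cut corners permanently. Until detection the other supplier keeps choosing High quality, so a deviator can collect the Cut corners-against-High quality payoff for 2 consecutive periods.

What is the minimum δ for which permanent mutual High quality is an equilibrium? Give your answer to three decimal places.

0.645

The best deviation is to choose Cut corners for all 2 undetected periods, earning 53 each, then 17 forever once detected.
Deviation value: 53(1−δ^2)/(1−δ) + 17δ^2/(1−δ); cooperation value: 38/(1−δ).
IC: 38 ≥ 53(1−δ^2) + 17δ^2 = 53 − 36δ^2.
So δ^2 ≥ 15/36 = 5/12, giving δ ≥ (5/12)^(1/2) ≈ 0.645.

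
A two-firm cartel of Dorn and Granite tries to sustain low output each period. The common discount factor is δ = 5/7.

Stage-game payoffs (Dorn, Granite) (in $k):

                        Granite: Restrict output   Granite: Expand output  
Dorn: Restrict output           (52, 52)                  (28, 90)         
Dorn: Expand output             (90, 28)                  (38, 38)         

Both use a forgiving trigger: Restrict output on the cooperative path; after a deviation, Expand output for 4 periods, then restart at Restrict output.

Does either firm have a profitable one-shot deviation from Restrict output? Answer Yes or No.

Yes

Comparing payoff streams over the 5 periods until play realigns: cooperate → 52(1+δ+…+δ^4); deviate → 90 + 38(δ+…+δ^4).
Cooperation is sustained iff (52−38)(δ+…+δ^4) ≥ 90−52.
δ+…+δ^4 = 5/7·(1−(5/7)^4)/(1−5/7) = 1.8492, and (90−52)/(52−38) = 2.7143.
1.8492 < 2.7143, so cooperation is not sustainable.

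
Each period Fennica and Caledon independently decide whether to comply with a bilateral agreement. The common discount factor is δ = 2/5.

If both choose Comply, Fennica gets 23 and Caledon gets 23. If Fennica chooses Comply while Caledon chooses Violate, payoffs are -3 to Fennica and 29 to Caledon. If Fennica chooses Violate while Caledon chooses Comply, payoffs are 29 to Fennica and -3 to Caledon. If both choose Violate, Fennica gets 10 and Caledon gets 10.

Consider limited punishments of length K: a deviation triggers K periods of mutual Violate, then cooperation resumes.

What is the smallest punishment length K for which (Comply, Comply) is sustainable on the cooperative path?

2

Need Σ_{k=1}^{K} δ^k ≥ (29−23)/(23−10) = 0.4615 at δ = 2/5.
At K = 1 the sum is 0.4000 < 0.4615; at K = 2 it is 0.5600 ≥ 0.4615.
So the minimum punishment length is K = 2.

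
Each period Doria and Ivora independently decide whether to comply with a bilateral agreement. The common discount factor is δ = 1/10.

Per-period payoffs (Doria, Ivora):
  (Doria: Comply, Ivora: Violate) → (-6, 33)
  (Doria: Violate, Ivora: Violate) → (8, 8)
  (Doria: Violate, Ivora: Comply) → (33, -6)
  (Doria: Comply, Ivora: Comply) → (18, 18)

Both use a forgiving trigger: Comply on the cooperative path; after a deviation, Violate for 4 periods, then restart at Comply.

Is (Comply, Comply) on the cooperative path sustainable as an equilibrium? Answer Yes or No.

No

IC: δ+…+δ^4 ≥ (33−18)/(18−8) = 3/2.
At δ = 1/10: partial sum = 0.1111 < 1.5000. Cooperation not sustainable.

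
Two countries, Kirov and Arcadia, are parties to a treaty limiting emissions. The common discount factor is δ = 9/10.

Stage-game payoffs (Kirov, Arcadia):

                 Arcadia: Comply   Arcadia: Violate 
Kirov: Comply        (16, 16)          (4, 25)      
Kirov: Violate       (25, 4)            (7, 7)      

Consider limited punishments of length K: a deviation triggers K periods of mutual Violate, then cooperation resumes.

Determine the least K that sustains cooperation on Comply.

No profitable deviation requires (16−7)(δ+…+δ^K) ≥ 25−16, i.e. δ+…+δ^K ≥ 1 ≈ 1.0000.
With δ = 9/10, the partial sums are K=1: 0.9000, K=2: 1.7100.
K = 2 is the first length at which the sum reaches 1.0000.

2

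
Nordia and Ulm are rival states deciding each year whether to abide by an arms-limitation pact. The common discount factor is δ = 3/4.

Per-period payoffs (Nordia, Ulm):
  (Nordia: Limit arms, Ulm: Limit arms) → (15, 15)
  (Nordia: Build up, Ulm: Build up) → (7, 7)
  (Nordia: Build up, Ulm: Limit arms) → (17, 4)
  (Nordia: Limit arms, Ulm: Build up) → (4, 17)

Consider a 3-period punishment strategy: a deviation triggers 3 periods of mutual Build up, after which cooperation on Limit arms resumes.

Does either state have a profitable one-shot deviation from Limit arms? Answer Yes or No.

No

IC: δ+…+δ^3 ≥ (17−15)/(15−7) = 1/4.
At δ = 3/4: partial sum = 1.7344 ≥ 0.2500. Cooperation sustainable.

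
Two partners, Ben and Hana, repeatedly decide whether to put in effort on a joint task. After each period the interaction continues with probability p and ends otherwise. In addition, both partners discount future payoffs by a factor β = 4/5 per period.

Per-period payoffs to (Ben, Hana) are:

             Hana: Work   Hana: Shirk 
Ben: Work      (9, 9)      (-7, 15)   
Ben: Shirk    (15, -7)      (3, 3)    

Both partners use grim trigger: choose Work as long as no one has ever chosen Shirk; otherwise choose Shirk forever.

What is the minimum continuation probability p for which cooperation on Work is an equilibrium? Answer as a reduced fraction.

Expected continuation weight on next period's payoff is β·p = 4/5·p, which plays the role of the discount factor.
Cooperation requires 4/5·p ≥ (15−9)/(15−3) = 1/2, hence p ≥ 5/8.

5/8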